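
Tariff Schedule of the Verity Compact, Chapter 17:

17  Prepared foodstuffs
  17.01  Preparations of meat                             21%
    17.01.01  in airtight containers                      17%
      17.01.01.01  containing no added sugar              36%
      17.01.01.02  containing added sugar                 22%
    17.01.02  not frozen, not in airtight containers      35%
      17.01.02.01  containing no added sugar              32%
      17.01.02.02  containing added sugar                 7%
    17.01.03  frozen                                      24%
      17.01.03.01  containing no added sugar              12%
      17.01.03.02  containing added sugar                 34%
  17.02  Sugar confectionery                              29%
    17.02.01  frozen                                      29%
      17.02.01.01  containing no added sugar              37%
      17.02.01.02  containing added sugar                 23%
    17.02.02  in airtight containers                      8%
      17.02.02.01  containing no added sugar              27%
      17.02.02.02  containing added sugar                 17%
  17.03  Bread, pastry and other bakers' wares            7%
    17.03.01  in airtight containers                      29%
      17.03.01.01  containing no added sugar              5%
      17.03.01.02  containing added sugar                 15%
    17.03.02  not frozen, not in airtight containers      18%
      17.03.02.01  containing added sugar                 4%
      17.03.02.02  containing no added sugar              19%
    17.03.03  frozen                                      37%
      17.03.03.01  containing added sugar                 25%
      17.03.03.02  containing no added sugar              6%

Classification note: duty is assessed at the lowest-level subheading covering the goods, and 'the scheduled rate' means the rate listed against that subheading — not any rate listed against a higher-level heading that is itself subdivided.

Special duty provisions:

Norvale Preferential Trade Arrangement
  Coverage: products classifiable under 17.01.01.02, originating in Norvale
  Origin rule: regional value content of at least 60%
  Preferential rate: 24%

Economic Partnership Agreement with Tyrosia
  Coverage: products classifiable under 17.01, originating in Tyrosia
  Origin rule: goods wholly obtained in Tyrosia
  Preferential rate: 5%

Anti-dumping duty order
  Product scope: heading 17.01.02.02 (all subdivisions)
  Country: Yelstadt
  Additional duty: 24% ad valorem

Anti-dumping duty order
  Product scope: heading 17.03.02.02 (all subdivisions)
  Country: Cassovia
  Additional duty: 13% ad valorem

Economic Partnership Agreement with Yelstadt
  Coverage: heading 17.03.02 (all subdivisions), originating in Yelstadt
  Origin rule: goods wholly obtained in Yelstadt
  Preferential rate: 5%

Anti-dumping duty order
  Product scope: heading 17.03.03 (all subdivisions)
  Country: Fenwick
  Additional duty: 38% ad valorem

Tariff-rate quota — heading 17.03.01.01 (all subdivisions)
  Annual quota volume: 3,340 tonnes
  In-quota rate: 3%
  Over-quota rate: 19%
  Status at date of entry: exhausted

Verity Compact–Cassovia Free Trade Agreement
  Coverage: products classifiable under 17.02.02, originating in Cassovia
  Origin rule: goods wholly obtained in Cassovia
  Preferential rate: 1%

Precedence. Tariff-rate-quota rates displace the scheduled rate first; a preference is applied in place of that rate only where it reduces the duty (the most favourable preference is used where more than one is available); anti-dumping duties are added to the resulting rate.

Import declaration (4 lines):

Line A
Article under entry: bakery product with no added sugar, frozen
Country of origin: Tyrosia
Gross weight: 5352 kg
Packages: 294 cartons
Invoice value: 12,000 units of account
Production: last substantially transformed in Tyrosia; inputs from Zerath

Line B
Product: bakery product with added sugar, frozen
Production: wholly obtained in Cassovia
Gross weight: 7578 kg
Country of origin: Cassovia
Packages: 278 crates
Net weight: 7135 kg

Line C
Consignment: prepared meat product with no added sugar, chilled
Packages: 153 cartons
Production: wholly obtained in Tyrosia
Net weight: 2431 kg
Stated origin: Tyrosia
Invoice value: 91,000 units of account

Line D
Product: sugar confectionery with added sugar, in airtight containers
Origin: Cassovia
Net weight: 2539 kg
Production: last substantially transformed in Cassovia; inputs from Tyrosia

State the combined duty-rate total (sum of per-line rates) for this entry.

53%

Line A: bakery product → 17.03; frozen → 17.03.03; with no added sugar → 17.03.03.02. Scheduled 6%. Tyrosia agreement on 17.01: 17.03.03.02 not covered. → 6%.
Line B: bakery product → 17.03; frozen → 17.03.03; with added sugar → 17.03.03.01. Scheduled 25%. Cassovia agreement on 17.02.02: 17.03.03.01 not covered. → 25%.
Line C: prepared meat product → 17.01; chilled → 17.01.02; with no added sugar → 17.01.02.01. Scheduled 32%. Tyrosia agreement on 17.01: wholly obtained → 5% available; preferential 5%. → 5%.
Line D: sugar confectionery → 17.02; in airtight containers → 17.02.02; with added sugar → 17.02.02.02. Scheduled 17%. Cassovia agreement on 17.02.02: not wholly obtained. → 17%.
Sum: 6% + 25% + 5% + 17% = 53%.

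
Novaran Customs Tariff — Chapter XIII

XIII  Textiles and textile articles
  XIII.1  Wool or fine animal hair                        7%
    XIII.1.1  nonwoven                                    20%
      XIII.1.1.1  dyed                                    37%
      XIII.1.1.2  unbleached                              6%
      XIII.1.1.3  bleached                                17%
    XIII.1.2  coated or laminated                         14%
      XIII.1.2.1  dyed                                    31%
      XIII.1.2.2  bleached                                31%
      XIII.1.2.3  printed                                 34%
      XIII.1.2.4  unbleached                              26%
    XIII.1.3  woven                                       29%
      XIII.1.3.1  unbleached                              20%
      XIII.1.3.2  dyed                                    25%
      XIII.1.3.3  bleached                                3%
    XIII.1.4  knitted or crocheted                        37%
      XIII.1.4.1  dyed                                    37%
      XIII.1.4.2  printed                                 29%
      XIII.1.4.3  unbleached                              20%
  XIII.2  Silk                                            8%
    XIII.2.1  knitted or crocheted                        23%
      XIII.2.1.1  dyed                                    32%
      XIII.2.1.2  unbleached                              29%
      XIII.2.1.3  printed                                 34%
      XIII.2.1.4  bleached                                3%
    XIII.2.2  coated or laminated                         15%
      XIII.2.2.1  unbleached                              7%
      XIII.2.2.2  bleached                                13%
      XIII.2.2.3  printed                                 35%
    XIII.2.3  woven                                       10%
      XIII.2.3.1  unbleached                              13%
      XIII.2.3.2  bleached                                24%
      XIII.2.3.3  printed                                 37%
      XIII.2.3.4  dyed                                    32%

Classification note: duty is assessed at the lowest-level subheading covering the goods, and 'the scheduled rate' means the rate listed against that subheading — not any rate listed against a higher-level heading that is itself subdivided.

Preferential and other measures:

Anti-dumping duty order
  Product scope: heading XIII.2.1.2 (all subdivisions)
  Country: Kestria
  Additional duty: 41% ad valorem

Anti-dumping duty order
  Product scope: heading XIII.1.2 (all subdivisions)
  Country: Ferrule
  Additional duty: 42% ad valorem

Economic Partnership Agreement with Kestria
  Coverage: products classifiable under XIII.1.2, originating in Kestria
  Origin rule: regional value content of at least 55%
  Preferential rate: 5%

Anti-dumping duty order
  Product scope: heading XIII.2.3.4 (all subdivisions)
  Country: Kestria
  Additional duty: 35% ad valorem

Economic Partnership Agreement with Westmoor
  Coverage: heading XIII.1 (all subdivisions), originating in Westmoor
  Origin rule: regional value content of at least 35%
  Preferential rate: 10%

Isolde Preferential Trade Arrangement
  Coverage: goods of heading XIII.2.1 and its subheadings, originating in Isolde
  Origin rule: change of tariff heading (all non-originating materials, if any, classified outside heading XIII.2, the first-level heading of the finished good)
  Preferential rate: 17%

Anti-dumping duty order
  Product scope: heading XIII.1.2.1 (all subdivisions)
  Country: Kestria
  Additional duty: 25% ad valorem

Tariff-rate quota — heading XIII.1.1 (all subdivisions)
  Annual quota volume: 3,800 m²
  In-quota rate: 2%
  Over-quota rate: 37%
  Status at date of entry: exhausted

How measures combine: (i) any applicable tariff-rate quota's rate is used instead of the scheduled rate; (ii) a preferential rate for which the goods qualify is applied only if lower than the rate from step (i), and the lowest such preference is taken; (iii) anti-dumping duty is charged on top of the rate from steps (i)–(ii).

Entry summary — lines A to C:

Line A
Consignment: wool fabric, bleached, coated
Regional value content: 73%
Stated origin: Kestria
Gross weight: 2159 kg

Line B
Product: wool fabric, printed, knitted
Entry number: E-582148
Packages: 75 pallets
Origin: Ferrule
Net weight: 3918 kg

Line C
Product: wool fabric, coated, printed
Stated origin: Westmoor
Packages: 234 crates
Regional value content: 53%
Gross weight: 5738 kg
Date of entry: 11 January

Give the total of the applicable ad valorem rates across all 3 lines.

44%

Line A: wool → XIII.1; coated → XIII.1.2; bleached → XIII.1.2.2. Scheduled 31%. Kestria agreement on XIII.1.2: RVC ≥ 55% → 5% available; preferential 5%. → 5%.
Line B: wool → XIII.1; knitted → XIII.1.4; printed → XIII.1.4.2. Scheduled 29%. No special measure applies. → 29%.
Line C: wool → XIII.1; coated → XIII.1.2; printed → XIII.1.2.3. Scheduled 34%. Westmoor agreement on XIII.1: RVC ≥ 35% → 10% available; preferential 10%. → 10%.
Sum: 5% + 29% + 10% = 44%.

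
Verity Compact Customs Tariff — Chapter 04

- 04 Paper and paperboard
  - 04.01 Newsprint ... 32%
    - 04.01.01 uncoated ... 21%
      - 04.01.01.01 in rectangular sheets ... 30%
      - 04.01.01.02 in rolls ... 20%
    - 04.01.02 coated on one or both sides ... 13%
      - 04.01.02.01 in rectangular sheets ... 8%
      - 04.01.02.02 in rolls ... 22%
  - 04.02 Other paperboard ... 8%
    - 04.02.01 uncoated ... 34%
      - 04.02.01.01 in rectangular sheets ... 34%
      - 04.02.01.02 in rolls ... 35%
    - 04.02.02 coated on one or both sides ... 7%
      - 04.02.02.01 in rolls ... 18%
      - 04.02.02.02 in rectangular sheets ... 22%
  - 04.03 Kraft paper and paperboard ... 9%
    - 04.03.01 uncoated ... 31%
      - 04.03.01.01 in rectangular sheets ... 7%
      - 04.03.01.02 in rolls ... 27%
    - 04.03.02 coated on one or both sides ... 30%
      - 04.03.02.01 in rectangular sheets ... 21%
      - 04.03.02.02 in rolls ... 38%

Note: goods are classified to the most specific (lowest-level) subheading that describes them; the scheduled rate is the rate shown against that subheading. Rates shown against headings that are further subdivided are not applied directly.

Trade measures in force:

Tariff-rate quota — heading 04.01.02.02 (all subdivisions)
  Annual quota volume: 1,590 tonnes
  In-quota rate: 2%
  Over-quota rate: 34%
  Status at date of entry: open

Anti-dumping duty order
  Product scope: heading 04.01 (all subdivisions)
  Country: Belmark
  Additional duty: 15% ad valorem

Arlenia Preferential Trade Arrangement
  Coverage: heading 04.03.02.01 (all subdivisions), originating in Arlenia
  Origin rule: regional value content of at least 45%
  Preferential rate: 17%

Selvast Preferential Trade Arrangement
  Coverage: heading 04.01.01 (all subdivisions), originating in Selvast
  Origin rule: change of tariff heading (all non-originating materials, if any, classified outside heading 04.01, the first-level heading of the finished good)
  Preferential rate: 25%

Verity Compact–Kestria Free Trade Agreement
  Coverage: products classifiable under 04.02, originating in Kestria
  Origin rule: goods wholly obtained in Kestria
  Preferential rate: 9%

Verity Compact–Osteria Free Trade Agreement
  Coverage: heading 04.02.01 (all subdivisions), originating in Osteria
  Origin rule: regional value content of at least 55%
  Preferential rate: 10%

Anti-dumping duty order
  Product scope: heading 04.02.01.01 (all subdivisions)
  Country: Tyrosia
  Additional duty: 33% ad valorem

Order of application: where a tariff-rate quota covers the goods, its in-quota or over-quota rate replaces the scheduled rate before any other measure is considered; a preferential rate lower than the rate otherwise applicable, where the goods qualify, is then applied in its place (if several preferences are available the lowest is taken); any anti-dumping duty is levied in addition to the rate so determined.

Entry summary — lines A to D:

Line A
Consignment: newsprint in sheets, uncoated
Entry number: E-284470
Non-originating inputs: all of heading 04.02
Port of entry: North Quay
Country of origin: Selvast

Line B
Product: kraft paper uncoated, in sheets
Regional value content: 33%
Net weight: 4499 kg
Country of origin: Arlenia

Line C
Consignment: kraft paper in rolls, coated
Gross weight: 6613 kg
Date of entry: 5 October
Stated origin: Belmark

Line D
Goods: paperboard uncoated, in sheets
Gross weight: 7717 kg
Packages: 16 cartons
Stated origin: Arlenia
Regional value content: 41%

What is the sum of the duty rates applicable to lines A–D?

Line A: newsprint → 04.01; uncoated → 04.01.01; in sheets → 04.01.01.01. Scheduled 30%. Selvast agreement on 04.01.01: CTH met → 25% available; preferential 25%. → 25%.
Line B: kraft paper → 04.03; uncoated → 04.03.01; in sheets → 04.03.01.01. Scheduled 7%. Arlenia agreement on 04.03.02.01: 04.03.01.01 not covered. → 7%.
Line C: kraft paper → 04.03; coated → 04.03.02; in rolls → 04.03.02.02. Scheduled 38%. No special measure applies. → 38%.
Line D: paperboard → 04.02; uncoated → 04.02.01; in sheets → 04.02.01.01. Scheduled 34%. Arlenia agreement on 04.03.02.01: 04.02.01.01 not covered. → 34%.
Sum: 25% + 7% + 38% + 34% = 104%.

104%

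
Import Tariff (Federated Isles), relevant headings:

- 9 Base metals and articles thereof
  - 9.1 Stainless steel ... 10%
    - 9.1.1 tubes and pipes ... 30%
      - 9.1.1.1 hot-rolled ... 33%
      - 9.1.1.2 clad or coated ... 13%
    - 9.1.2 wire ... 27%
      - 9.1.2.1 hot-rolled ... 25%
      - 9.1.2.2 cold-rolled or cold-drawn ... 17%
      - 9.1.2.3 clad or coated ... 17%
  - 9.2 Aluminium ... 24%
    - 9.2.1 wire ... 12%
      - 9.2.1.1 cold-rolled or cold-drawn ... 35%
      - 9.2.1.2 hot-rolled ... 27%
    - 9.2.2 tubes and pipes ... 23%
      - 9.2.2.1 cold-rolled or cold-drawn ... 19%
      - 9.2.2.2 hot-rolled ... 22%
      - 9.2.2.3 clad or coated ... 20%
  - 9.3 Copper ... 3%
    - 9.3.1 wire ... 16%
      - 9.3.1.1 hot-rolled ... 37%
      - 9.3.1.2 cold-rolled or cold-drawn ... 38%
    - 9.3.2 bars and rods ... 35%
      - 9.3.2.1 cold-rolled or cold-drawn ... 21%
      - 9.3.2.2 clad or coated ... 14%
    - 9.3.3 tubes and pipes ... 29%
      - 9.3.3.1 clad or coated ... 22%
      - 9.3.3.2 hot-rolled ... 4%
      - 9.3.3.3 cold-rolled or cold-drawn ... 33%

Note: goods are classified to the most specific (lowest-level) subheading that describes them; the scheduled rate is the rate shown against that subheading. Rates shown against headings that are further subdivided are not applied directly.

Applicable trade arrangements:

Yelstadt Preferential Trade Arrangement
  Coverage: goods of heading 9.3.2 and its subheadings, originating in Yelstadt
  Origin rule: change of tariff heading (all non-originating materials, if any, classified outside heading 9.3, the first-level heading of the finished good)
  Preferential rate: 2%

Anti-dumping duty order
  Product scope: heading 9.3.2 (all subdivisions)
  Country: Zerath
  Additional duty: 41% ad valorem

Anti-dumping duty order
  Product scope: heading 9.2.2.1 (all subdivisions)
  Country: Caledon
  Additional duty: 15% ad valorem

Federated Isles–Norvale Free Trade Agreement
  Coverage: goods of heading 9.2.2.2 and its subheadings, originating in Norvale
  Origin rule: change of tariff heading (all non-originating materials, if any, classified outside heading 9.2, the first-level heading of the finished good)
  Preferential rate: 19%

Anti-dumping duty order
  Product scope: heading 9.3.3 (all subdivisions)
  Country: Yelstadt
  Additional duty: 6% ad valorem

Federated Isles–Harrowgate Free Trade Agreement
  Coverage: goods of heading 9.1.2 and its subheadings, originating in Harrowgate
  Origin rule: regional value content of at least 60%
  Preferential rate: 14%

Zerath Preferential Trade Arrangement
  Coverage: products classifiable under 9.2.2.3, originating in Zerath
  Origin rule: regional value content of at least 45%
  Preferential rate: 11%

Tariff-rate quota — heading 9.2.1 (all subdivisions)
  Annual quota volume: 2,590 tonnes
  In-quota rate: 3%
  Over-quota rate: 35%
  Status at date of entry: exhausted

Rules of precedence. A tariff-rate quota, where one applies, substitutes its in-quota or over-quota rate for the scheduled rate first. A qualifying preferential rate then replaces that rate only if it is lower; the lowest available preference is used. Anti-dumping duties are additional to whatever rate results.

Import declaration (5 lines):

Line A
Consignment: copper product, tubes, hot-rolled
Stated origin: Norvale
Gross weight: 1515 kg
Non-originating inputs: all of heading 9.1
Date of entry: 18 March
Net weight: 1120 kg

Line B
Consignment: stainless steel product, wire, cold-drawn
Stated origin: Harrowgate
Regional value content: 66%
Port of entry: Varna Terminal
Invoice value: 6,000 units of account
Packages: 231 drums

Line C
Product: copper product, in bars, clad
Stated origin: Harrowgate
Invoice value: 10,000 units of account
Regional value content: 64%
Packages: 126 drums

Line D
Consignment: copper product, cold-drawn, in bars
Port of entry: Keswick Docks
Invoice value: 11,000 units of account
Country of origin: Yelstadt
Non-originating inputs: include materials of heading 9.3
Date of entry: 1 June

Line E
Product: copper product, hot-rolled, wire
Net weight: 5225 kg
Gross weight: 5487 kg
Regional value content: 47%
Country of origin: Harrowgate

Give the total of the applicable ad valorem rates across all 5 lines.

Line A: copper → 9.3; tubes → 9.3.3; hot-rolled → 9.3.3.2. Scheduled 4%. Norvale agreement on 9.2.2.2: 9.3.3.2 not covered. → 4%.
Line B: stainless steel → 9.1; wire → 9.1.2; cold-drawn → 9.1.2.2. Scheduled 17%. Harrowgate agreement on 9.1.2: RVC ≥ 60% → 14% available; preferential 14%. → 14%.
Line C: copper → 9.3; in bars → 9.3.2; clad → 9.3.2.2. Scheduled 14%. Harrowgate agreement on 9.1.2: 9.3.2.2 not covered. → 14%.
Line D: copper → 9.3; in bars → 9.3.2; cold-drawn → 9.3.2.1. Scheduled 21%. Yelstadt agreement on 9.3.2: CTH not met. → 21%.
Line E: copper → 9.3; wire → 9.3.1; hot-rolled → 9.3.1.1. Scheduled 37%. Harrowgate agreement on 9.1.2: 9.3.1.1 not covered. → 37%.
Sum: 4% + 14% + 14% + 21% + 37% = 90%.

90%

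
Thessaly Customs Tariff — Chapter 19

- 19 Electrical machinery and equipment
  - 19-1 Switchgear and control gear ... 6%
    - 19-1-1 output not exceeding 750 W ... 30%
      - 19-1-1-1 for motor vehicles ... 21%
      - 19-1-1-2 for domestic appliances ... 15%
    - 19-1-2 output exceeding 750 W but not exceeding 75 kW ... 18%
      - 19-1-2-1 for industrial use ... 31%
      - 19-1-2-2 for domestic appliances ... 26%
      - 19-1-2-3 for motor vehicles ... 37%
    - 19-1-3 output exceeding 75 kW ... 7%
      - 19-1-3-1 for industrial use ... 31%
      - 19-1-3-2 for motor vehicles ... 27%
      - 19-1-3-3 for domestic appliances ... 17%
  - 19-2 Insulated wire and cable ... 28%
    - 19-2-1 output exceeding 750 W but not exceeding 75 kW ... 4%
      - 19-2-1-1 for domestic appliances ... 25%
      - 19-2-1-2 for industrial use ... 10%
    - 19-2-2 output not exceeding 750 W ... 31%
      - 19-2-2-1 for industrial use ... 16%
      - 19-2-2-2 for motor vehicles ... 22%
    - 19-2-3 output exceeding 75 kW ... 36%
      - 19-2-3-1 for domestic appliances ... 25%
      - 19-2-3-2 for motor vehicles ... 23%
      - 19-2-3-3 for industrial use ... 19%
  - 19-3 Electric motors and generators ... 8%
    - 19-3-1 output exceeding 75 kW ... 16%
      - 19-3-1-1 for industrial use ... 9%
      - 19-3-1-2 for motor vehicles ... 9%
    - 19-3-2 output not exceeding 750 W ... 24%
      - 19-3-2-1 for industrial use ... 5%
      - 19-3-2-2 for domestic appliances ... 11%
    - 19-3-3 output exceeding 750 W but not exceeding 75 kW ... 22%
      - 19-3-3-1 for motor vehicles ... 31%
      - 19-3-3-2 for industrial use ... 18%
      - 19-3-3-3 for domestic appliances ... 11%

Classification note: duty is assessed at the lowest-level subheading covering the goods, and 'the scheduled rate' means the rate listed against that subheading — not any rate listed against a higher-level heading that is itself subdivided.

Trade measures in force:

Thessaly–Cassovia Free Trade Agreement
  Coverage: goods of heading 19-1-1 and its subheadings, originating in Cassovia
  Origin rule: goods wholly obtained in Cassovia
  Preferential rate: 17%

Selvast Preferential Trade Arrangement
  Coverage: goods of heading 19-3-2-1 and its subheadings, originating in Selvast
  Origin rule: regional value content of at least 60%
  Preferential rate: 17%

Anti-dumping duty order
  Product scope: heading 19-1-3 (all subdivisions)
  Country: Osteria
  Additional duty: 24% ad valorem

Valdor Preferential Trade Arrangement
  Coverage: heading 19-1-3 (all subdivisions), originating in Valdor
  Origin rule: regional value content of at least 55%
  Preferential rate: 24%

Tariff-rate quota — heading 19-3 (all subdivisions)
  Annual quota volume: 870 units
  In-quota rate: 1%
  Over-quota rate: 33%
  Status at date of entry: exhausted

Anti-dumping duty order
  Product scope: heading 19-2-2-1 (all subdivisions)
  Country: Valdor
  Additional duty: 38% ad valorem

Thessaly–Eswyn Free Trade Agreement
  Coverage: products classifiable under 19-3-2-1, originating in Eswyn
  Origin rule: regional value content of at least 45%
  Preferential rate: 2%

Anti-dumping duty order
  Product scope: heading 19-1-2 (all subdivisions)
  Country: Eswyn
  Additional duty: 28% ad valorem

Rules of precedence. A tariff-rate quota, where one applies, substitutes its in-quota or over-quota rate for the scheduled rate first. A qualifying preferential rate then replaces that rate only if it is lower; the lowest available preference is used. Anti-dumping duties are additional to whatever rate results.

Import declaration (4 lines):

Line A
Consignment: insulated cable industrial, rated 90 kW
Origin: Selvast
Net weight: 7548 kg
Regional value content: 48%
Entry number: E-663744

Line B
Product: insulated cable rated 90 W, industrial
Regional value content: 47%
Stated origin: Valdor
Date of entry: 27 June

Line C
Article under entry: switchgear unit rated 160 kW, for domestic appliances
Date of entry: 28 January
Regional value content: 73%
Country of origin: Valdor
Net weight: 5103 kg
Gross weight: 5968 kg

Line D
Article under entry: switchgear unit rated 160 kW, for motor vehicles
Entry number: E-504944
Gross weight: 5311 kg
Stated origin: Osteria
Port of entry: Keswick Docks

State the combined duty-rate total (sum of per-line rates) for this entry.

Line A: insulated cable → 19-2; rated 90 kW → 19-2-3; industrial → 19-2-3-3. Scheduled 19%. Selvast agreement on 19-3-2-1: 19-2-3-3 not covered. → 19%.
Line B: insulated cable → 19-2; rated 90 W → 19-2-2; industrial → 19-2-2-1. Scheduled 16%. Valdor agreement on 19-1-3: 19-2-2-1 not covered; anti-dumping (Valdor, 19-2-2-1): +38%; total 16% + 38% = 54%. → 54%.
Line C: switchgear unit → 19-1; rated 160 kW → 19-1-3; for domestic appliances → 19-1-3-3. Scheduled 17%. Valdor agreement on 19-1-3: RVC ≥ 55% → 24% available; preference 24% not lower than 17% → no reduction. → 17%.
Line D: switchgear unit → 19-1; rated 160 kW → 19-1-3; for motor vehicles → 19-1-3-2. Scheduled 27%. anti-dumping (Osteria, 19-1-3): +24%; total 27% + 24% = 51%. → 51%.
Sum: 19% + 54% + 17% + 51% = 141%.

141%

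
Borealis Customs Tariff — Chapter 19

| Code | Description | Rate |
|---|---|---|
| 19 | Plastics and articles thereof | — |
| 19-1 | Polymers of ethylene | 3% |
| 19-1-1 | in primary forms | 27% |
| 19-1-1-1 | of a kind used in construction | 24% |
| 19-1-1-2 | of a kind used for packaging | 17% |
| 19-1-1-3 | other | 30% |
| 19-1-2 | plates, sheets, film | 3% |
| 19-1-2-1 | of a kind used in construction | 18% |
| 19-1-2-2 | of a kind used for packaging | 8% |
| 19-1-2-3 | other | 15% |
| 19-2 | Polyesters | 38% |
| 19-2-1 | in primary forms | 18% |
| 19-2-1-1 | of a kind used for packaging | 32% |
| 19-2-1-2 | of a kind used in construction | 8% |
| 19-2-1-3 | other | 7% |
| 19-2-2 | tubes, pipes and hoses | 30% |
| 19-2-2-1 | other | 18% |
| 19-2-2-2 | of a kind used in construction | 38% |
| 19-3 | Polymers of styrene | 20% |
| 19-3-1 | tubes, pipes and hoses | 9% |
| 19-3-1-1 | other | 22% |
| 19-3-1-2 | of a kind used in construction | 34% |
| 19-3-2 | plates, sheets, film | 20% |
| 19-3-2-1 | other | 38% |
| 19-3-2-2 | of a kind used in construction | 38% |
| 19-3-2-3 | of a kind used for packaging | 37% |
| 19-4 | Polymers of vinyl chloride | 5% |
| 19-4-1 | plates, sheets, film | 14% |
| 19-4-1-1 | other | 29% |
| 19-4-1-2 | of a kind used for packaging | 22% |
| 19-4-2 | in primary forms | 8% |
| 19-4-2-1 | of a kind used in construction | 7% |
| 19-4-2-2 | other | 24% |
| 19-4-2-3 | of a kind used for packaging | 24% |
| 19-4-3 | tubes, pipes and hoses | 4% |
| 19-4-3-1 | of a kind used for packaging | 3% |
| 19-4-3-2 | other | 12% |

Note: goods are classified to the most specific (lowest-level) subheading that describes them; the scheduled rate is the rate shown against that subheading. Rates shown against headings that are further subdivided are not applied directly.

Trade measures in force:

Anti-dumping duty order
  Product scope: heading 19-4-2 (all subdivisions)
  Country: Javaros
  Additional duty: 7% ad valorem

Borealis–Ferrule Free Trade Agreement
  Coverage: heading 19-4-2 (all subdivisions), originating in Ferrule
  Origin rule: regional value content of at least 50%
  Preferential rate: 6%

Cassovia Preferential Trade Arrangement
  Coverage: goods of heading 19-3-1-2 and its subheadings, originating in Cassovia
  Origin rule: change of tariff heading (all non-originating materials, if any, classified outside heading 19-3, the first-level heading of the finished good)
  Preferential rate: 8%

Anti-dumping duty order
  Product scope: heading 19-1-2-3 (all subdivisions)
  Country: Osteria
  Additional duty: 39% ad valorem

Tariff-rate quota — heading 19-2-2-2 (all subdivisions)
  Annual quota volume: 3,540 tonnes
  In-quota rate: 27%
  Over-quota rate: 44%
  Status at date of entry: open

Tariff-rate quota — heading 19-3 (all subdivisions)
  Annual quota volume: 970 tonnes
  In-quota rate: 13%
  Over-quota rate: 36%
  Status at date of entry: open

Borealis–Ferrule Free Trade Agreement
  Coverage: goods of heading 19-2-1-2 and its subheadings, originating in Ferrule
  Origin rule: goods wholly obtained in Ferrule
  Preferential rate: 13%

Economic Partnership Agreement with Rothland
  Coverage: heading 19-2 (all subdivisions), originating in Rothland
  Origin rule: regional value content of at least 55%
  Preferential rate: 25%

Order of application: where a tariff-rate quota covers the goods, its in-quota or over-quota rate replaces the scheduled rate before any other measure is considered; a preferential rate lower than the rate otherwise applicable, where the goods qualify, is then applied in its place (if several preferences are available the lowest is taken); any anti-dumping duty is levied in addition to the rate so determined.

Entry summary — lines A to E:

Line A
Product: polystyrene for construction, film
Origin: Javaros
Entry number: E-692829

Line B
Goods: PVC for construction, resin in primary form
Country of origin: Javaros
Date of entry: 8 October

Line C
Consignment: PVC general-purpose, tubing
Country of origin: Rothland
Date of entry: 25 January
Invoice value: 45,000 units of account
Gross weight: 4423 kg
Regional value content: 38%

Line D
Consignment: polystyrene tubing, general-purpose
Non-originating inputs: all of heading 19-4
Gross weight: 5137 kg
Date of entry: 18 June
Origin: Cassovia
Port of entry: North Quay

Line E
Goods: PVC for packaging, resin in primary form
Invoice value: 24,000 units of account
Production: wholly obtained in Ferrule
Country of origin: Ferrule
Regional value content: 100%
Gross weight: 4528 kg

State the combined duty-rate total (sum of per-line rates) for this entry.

58%

Line A: polystyrene → 19-3; film → 19-3-2; for construction → 19-3-2-2. Scheduled 38%. quota on 19-3 open → in-quota 13%. → 13%.
Line B: PVC → 19-4; resin in primary form → 19-4-2; for construction → 19-4-2-1. Scheduled 7%. anti-dumping (Javaros, 19-4-2): +7%; total 7% + 7% = 14%. → 14%.
Line C: PVC → 19-4; tubing → 19-4-3; general-purpose → 19-4-3-2. Scheduled 12%. Rothland agreement on 19-2: 19-4-3-2 not covered. → 12%.
Line D: polystyrene → 19-3; tubing → 19-3-1; general-purpose → 19-3-1-1. Scheduled 22%. quota on 19-3 open → in-quota 13%; Cassovia agreement on 19-3-1-2: 19-3-1-1 not covered. → 13%.
Line E: PVC → 19-4; resin in primary form → 19-4-2; for packaging → 19-4-2-3. Scheduled 24%. Ferrule agreement on 19-4-2: RVC ≥ 50% → 6% available; Ferrule agreement on 19-2-1-2: 19-4-2-3 not covered; preferential 6%. → 6%.
Sum: 13% + 14% + 12% + 13% + 6% = 58%.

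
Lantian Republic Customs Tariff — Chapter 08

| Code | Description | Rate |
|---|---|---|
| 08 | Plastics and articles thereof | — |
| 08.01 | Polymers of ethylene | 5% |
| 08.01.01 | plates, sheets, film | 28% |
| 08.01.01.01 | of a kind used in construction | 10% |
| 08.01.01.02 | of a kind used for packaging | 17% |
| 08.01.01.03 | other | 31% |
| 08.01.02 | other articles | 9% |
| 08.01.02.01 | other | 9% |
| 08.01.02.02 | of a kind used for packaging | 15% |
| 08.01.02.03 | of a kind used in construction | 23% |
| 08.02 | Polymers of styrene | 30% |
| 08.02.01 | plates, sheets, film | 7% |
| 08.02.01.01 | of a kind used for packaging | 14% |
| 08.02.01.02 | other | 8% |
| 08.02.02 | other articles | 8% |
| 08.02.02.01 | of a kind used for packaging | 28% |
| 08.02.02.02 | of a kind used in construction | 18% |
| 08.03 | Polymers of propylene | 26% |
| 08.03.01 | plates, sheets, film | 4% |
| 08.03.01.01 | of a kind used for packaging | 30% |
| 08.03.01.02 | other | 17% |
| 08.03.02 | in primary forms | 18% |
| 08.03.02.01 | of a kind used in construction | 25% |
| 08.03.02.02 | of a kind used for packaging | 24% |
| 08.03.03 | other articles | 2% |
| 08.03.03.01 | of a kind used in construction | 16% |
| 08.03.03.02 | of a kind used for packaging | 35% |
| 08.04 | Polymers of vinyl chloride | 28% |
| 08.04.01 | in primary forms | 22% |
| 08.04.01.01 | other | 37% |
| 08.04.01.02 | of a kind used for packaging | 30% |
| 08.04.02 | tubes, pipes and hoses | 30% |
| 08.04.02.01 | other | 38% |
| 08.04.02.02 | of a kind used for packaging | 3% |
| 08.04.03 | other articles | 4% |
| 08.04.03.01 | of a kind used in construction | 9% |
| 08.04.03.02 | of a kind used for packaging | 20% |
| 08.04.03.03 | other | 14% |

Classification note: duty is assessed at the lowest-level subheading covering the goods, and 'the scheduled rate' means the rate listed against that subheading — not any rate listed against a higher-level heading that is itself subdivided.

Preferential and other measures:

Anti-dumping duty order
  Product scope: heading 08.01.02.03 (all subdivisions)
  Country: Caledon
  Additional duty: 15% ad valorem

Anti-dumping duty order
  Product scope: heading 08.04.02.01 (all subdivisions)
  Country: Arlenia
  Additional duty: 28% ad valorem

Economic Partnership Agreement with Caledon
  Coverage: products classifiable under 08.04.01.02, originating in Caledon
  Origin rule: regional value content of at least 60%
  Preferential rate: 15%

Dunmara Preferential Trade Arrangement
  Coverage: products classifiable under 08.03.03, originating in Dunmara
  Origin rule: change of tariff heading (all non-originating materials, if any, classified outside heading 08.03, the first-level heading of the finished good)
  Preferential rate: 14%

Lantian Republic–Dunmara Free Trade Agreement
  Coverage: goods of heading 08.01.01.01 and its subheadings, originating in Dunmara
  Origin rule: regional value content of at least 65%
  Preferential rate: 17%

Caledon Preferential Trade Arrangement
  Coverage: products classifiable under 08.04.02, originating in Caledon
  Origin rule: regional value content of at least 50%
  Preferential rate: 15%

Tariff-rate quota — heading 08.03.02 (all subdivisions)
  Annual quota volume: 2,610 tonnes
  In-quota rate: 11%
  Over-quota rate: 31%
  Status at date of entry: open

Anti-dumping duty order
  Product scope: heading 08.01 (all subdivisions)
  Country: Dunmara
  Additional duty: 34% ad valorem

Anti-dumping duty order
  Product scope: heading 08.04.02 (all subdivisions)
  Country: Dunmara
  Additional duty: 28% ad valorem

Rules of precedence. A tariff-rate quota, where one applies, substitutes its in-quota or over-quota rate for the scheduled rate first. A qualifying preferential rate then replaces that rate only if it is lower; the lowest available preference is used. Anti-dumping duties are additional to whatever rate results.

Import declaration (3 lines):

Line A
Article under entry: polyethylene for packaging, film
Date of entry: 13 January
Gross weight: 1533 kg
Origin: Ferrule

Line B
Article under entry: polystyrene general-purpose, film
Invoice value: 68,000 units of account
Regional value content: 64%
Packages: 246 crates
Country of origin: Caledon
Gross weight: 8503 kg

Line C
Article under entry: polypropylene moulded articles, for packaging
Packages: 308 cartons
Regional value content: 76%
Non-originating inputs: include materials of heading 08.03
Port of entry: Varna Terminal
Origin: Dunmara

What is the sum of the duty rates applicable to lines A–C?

Line A: polyethylene → 08.01; film → 08.01.01; for packaging → 08.01.01.02. Scheduled 17%. No special measure applies. → 17%.
Line B: polystyrene → 08.02; film → 08.02.01; general-purpose → 08.02.01.02. Scheduled 8%. Caledon agreement on 08.04.01.02: 08.02.01.02 not covered; Caledon agreement on 08.04.02: 08.02.01.02 not covered. → 8%.
Line C: polypropylene → 08.03; moulded articles → 08.03.03; for packaging → 08.03.03.02. Scheduled 35%. Dunmara agreement on 08.03.03: CTH not met; Dunmara agreement on 08.01.01.01: 08.03.03.02 not covered. → 35%.
Sum: 17% + 8% + 35% = 60%.

60%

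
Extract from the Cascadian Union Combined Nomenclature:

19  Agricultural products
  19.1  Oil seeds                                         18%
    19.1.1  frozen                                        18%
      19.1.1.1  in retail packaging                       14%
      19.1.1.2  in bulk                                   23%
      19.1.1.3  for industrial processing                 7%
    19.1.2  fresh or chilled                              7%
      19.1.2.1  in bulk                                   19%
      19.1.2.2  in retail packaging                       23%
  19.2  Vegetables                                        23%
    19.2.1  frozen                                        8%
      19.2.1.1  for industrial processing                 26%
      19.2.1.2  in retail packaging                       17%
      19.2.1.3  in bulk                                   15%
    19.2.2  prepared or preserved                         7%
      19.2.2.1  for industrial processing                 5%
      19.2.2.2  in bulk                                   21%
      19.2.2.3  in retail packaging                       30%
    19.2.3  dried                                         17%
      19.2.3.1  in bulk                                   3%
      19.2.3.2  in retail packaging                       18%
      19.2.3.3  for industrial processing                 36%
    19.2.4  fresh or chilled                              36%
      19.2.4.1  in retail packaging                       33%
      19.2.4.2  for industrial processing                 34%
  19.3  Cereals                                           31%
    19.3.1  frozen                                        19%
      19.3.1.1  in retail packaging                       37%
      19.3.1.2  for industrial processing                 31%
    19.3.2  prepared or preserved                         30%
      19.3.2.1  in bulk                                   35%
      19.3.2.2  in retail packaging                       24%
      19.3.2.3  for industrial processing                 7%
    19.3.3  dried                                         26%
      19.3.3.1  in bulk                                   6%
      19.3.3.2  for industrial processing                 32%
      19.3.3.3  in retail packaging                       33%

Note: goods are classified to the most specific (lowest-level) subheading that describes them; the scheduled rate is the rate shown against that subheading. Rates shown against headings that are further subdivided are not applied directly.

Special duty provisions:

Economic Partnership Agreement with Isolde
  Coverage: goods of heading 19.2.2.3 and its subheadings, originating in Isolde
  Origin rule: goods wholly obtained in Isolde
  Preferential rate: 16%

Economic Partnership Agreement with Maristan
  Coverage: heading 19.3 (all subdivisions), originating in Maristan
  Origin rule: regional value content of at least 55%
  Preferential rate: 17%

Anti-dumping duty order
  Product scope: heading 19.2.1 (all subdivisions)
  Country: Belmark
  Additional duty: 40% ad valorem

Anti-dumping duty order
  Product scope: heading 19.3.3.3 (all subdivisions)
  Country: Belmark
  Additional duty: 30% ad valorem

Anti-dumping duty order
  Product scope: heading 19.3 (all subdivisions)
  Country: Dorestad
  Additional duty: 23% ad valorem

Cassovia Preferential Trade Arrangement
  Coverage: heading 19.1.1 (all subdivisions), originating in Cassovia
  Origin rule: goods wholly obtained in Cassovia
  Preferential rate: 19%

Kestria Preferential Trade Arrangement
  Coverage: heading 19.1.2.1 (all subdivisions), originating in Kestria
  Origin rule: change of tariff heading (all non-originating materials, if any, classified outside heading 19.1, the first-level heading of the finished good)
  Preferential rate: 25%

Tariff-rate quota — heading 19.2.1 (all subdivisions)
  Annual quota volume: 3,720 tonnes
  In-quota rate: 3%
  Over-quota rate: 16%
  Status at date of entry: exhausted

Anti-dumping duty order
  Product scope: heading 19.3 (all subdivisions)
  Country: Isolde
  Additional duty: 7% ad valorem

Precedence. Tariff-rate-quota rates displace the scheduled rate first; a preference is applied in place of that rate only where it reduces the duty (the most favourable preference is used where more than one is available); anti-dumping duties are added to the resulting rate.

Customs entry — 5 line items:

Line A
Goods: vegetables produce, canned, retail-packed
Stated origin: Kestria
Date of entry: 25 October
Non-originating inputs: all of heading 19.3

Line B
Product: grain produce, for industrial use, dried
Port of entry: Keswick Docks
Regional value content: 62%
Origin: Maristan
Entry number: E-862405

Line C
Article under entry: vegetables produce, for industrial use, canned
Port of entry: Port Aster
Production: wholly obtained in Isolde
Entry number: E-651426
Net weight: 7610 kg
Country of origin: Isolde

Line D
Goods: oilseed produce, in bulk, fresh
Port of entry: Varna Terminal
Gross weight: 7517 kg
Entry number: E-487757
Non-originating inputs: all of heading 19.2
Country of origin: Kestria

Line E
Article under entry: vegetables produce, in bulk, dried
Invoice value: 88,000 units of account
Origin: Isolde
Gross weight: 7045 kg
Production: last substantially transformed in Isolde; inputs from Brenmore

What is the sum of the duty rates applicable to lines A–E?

Line A: vegetables → 19.2; canned → 19.2.2; retail-packed → 19.2.2.3. Scheduled 30%. Kestria agreement on 19.1.2.1: 19.2.2.3 not covered. → 30%.
Line B: grain → 19.3; dried → 19.3.3; for industrial use → 19.3.3.2. Scheduled 32%. Maristan agreement on 19.3: RVC ≥ 55% → 17% available; preferential 17%. → 17%.
Line C: vegetables → 19.2; canned → 19.2.2; for industrial use → 19.2.2.1. Scheduled 5%. Isolde agreement on 19.2.2.3: 19.2.2.1 not covered. → 5%.
Line D: oilseed → 19.1; fresh → 19.1.2; in bulk → 19.1.2.1. Scheduled 19%. Kestria agreement on 19.1.2.1: CTH met → 25% available; preference 25% not lower than 19% → no reduction. → 19%.
Line E: vegetables → 19.2; dried → 19.2.3; in bulk → 19.2.3.1. Scheduled 3%. Isolde agreement on 19.2.2.3: 19.2.3.1 not covered. → 3%.
Sum: 30% + 17% + 5% + 19% + 3% = 74%.

74%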